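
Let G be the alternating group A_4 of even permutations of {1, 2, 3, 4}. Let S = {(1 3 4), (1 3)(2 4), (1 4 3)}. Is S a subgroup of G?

The identity e ∉ S, so S is not a subgroup.

No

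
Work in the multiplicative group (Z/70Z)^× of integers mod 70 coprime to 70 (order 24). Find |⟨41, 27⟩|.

8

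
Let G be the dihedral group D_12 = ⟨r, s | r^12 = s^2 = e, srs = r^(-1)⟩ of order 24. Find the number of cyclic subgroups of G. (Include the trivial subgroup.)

Group the elements of G by the cyclic subgroup they generate; each cyclic subgroup of order d accounts for φ(d) elements.
Cyclic subgroups by order — order 1: 1; order 2: 13; order 3: 1; order 4: 1; order 6: 1; order 12: 1.
Total: 18.

18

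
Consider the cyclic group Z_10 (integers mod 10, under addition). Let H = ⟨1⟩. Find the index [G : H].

|⟨1⟩| = 10 and |G| = 10.
By Lagrange, [G : H] = |G|/|H| = 10/10 = 1.

1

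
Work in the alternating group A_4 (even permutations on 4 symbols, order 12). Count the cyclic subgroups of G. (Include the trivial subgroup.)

Group the elements of G by the cyclic subgroup they generate; each cyclic subgroup of order d accounts for φ(d) elements.
Cyclic subgroups by order — order 1: 1; order 2: 3; order 3: 4.
Total: 8.

8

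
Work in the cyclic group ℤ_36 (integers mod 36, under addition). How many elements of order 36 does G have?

12

In a cyclic group of order 36, the number of elements of order d (for d | 36) is φ(d).
φ(36) = 12.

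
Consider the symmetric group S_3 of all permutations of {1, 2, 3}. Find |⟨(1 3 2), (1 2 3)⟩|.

3

|⟨(1 3 2)⟩| = 3 and |⟨(1 2 3)⟩| = 3, so |H| is a multiple of lcm(3, 3) = 3 and divides |G| = 6.
Closing under the operation: H = {e, (1 2 3), (1 3 2)}, so |H| = 3.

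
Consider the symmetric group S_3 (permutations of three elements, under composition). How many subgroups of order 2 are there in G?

3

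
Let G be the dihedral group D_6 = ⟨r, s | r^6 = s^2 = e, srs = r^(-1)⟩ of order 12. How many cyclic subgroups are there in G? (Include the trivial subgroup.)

Group the elements of G by the cyclic subgroup they generate; each cyclic subgroup of order d accounts for φ(d) elements.
Cyclic subgroups by order — order 1: 1; order 2: 7; order 3: 1; order 6: 1.
Total: 10.

10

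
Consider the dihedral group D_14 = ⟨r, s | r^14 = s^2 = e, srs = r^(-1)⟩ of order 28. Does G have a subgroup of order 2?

2 | 28. A subgroup of order 2 is {e, r^10s}.

Yes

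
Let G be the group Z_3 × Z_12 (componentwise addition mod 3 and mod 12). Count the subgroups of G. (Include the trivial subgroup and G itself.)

|G| = 36, so by Lagrange every subgroup order divides 36. Divisors: 1, 2, 3, 4, 6, 9, 12, 18, 36.
Subgroups by order — order 1: 1; order 2: 1; order 3: 4; order 4: 1; order 6: 4; order 9: 1; order 12: 4; order 18: 1; order 36: 1.
Total: 1 + 1 + 4 + 1 + 4 + 1 + 4 + 1 + 1 = 18.

18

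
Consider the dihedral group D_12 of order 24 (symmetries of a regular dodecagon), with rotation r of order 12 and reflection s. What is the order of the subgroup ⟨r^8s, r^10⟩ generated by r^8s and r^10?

12

|⟨r^8s⟩| = 2 and |⟨r^10⟩| = 6, so |H| is a multiple of lcm(2, 6) = 6 and divides |G| = 24.
Closing under the operation: H = {e, r^2, r^4, r^6, r^8, r^10, s, r^2s, r^4s, r^6s, r^8s, r^10s}, so |H| = 12.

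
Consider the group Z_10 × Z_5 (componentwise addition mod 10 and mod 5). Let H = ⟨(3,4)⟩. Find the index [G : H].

5

|⟨(3,4)⟩| = 10 and |G| = 50.
By Lagrange, [G : H] = |G|/|H| = 50/10 = 5.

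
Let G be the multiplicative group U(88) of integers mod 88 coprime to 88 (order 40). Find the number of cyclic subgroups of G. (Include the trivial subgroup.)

A cyclic subgroup of order d is generated by each of its φ(d) elements of order d, so the cyclic subgroups of order d number (#elements of order d)/φ(d).
Cyclic subgroups by order — order 1: 1; order 2: 7; order 5: 1; order 10: 7.
Total: 16.

16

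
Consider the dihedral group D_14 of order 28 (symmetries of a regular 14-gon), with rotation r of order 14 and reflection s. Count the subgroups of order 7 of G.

|G| = 28 and 7 | 28, so subgroups of order 7 are possible by Lagrange.
The subgroups of order 7 are: {e, r^2, r^4, r^6, r^8, r^10, r^12}.
So G has 1 subgroup of order 7.

1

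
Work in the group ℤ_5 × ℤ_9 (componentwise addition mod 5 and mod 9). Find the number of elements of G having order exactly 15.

8

An element (a,b) has order lcm(ord(a), ord(b)); count pairs with lcm equal to 15.
Enumerating gives 8 such elements.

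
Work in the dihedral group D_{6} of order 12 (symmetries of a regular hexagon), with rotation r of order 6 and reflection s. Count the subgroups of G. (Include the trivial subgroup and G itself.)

16

|G| = 12, so by Lagrange every subgroup order divides 12. Divisors: 1, 2, 3, 4, 6, 12.
Subgroups by order — order 1: 1; order 2: 7; order 3: 1; order 4: 3; order 6: 3; order 12: 1.
Total: 1 + 7 + 1 + 3 + 3 + 1 = 16.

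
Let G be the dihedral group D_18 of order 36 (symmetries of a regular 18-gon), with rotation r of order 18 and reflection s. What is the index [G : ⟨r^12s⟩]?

|⟨r^12s⟩| = 2 and |G| = 36.
By Lagrange, [G : H] = |G|/|H| = 36/2 = 18.

18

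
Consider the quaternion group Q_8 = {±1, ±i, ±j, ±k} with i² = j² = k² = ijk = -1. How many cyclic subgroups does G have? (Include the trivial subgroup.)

5

Group the elements of G by the cyclic subgroup they generate; each cyclic subgroup of order d accounts for φ(d) elements.
Cyclic subgroups by order — order 1: 1; order 2: 1; order 4: 3.
Total: 5.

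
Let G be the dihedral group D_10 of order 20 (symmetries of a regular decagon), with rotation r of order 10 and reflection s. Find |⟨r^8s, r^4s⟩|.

|⟨r^8s⟩| = 2 and |⟨r^4s⟩| = 2, so |H| is a multiple of lcm(2, 2) = 2 and divides |G| = 20.
Closing under the operation: H = {e, r^2, r^4, r^6, r^8, s, r^2s, r^4s, r^6s, r^8s}, so |H| = 10.

10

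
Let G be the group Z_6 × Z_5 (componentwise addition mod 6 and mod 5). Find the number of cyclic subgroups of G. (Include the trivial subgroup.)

8

Each element a generates a cyclic subgroup ⟨a⟩; distinct elements may generate the same one (a cyclic group of order d has φ(d) generators).
Cyclic subgroups by order — order 1: 1; order 2: 1; order 3: 1; order 5: 1; order 6: 1; order 10: 1; order 15: 1; order 30: 1.
Total: 8.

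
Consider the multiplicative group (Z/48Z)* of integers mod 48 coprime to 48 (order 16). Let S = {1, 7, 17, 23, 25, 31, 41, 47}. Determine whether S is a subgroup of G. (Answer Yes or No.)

|S| = 8 divides |G| = 16, consistent with Lagrange.
S contains the identity, every element's inverse is in S, and S is closed under ·: it is a subgroup.

Yes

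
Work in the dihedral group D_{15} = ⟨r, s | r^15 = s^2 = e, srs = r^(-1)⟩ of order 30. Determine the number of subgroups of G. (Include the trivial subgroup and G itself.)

|G| = 30, so by Lagrange every subgroup order divides 30. Divisors: 1, 2, 3, 5, 6, 10, 15, 30.
Subgroups by order — order 1: 1; order 2: 15; order 3: 1; order 5: 1; order 6: 5; order 10: 3; order 15: 1; order 30: 1.
Total: 1 + 15 + 1 + 1 + 5 + 3 + 1 + 1 = 28.

28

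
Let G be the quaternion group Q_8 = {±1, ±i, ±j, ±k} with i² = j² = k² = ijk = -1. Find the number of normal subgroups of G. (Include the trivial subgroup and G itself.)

6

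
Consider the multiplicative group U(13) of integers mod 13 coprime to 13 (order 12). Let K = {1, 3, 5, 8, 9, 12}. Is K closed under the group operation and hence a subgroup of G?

No

Closure fails: 3 · 5 = 2 ∉ K. So K is not a subgroup.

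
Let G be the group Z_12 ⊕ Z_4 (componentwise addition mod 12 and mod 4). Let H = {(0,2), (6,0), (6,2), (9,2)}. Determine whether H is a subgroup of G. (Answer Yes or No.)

No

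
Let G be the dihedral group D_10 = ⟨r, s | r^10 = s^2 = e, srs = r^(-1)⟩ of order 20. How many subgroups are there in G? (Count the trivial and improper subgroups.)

|G| = 20, so by Lagrange every subgroup order divides 20. Divisors: 1, 2, 4, 5, 10, 20.
Subgroups by order — order 1: 1; order 2: 11; order 4: 5; order 5: 1; order 10: 3; order 20: 1.
Total: 1 + 11 + 5 + 1 + 3 + 1 = 22.

22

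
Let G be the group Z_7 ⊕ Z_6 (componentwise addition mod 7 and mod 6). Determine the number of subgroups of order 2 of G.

1

|G| = 42 and 2 | 42, so subgroups of order 2 are possible by Lagrange.
The subgroups of order 2 are: {(0,0), (0,3)}.
So G has 1 subgroup of order 2.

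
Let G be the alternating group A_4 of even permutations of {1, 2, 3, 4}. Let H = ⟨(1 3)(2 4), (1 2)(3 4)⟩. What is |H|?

|⟨(1 3)(2 4)⟩| = 2 and |⟨(1 2)(3 4)⟩| = 2, so |H| is a multiple of lcm(2, 2) = 2 and divides |G| = 12.
Closing under the operation: H = {e, (1 2)(3 4), (1 3)(2 4), (1 4)(2 3)}, so |H| = 4.

4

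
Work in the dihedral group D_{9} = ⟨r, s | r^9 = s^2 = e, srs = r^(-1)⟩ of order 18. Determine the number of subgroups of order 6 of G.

|G| = 18 and 6 | 18, so subgroups of order 6 are possible by Lagrange.
The subgroups of order 6 are: {e, r^3, r^6, r^2s, r^5s, r^8s}; {e, r^3, r^6, s, r^3s, r^6s}; {e, r^3, r^6, rs, r^4s, r^7s}.
So G has 3 subgroups of order 6.

3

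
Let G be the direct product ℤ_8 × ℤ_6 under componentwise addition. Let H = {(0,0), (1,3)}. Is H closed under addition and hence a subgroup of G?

No

(1,3) ∈ H but its inverse (7,3) ∉ H, so H is not a subgroup.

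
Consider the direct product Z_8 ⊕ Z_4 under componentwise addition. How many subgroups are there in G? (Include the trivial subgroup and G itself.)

22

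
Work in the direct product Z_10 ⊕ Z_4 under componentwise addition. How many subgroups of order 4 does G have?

|G| = 40 and 4 | 40, so subgroups of order 4 are possible by Lagrange.
The subgroups of order 4 are: {(0,0), (0,1), (0,2), (0,3)}; {(0,0), (0,2), (5,0), (5,2)}; {(0,0), (0,2), (5,1), (5,3)}.
So G has 3 subgroups of order 4.

3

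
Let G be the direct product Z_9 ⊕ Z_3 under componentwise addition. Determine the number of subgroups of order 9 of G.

|G| = 27 and 9 | 27, so subgroups of order 9 are possible by Lagrange.
The subgroups of order 9 are: {(0,0), (0,1), (0,2), (3,0), (3,1), (3,2), (6,0), (6,1), (6,2)}; {(0,0), (1,0), (2,0), (3,0), (4,0), (5,0), (6,0), (7,0), (8,0)}; {(0,0), (1,1), (2,2), (3,0), (4,1), (5,2), (6,0), (7,1), (8,2)}; {(0,0), (1,2), (2,1), (3,0), (4,2), (5,1), (6,0), (7,2), (8,1)}.
So G has 4 subgroups of order 9.

4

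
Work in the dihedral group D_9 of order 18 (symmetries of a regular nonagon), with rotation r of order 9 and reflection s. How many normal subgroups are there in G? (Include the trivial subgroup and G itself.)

4

G has 16 subgroups. Checking conjugation-invariance by order — order 1: 1/1 normal; order 2: 0/9 normal; order 3: 1/1 normal; order 6: 0/3 normal; order 9: 1/1 normal; order 18: 1/1 normal.
Total normal subgroups: 4.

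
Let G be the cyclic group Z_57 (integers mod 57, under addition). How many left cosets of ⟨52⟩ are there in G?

|⟨52⟩| = 57 and |G| = 57.
By Lagrange, [G : H] = |G|/|H| = 57/57 = 1.

1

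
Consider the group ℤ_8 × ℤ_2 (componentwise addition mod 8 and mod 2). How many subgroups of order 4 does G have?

|G| = 16 and 4 | 16, so subgroups of order 4 are possible by Lagrange.
The subgroups of order 4 are: {(0,0), (0,1), (4,0), (4,1)}; {(0,0), (2,0), (4,0), (6,0)}; {(0,0), (2,1), (4,0), (6,1)}.
So G has 3 subgroups of order 4.

3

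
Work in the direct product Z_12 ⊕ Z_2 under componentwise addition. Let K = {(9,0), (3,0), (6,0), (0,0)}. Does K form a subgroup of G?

Yes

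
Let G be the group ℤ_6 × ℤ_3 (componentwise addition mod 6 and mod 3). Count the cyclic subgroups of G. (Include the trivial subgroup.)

Group the elements of G by the cyclic subgroup they generate; each cyclic subgroup of order d accounts for φ(d) elements.
Cyclic subgroups by order — order 1: 1; order 2: 1; order 3: 4; order 6: 4.
Total: 10.

10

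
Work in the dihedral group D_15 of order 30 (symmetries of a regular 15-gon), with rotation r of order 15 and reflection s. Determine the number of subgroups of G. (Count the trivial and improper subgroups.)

|G| = 30, so by Lagrange every subgroup order divides 30. Divisors: 1, 2, 3, 5, 6, 10, 15, 30.
Subgroups by order — order 1: 1; order 2: 15; order 3: 1; order 5: 1; order 6: 5; order 10: 3; order 15: 1; order 30: 1.
Total: 1 + 15 + 1 + 1 + 5 + 3 + 1 + 1 = 28.

28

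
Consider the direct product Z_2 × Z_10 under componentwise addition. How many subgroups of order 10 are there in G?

|G| = 20 and 10 | 20, so subgroups of order 10 are possible by Lagrange.
The subgroups of order 10 are: {(0,0), (0,1), (0,2), (0,3), (0,4), (0,5), (0,6), (0,7), (0,8), (0,9)}; {(0,0), (0,2), (0,4), (0,6), (0,8), (1,0), (1,2), (1,4), (1,6), (1,8)}; {(0,0), (0,2), (0,4), (0,6), (0,8), (1,1), (1,3), (1,5), (1,7), (1,9)}.
So G has 3 subgroups of order 10.

3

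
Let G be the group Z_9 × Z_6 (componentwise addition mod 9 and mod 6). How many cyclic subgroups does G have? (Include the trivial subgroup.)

16

Group the elements of G by the cyclic subgroup they generate; each cyclic subgroup of order d accounts for φ(d) elements.
Cyclic subgroups by order — order 1: 1; order 2: 1; order 3: 4; order 6: 4; order 9: 3; order 18: 3.
Total: 16.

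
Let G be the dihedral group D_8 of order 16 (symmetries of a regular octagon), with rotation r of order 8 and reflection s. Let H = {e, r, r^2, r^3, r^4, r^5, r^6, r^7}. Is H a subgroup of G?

|H| = 8 divides |G| = 16, consistent with Lagrange.
H contains the identity, every element's inverse is in H, and H is closed under ·: it is a subgroup.
In fact H = ⟨r^7⟩.

Yes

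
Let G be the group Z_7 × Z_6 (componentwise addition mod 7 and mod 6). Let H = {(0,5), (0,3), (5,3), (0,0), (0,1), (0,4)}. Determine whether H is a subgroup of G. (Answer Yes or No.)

(0,4) ∈ H but its inverse (0,2) ∉ H, so H is not a subgroup.

No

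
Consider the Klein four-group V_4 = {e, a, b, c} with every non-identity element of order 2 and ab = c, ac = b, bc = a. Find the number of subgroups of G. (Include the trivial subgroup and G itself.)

5

|G| = 4, so by Lagrange every subgroup order divides 4. Divisors: 1, 2, 4.
Subgroups by order — order 1: 1; order 2: 3; order 4: 1.
Total: 1 + 3 + 1 = 5.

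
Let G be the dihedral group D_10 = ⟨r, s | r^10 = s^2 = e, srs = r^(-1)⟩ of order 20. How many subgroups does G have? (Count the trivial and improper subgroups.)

22

|G| = 20, so by Lagrange every subgroup order divides 20. Divisors: 1, 2, 4, 5, 10, 20.
Subgroups by order — order 1: 1; order 2: 11; order 4: 5; order 5: 1; order 10: 3; order 20: 1.
Total: 1 + 11 + 5 + 1 + 3 + 1 = 22.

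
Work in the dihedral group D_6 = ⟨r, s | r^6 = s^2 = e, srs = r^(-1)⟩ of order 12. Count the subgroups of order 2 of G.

|G| = 12 and 2 | 12, so subgroups of order 2 are possible by Lagrange.
The subgroups of order 2 are: {e, r^2s}; {e, r^3}; {e, r^3s}; {e, r^4s}; … (7 in all).
So G has 7 subgroups of order 2.

7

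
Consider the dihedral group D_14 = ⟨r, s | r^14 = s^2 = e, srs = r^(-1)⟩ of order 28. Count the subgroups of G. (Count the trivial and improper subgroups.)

|G| = 28, so by Lagrange every subgroup order divides 28. Divisors: 1, 2, 4, 7, 14, 28.
Subgroups by order — order 1: 1; order 2: 15; order 4: 7; order 7: 1; order 14: 3; order 28: 1.
Total: 1 + 15 + 7 + 1 + 3 + 1 = 28.

28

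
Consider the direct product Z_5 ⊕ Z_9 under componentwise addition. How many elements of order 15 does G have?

8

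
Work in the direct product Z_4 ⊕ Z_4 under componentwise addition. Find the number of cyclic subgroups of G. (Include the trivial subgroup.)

10

A cyclic subgroup of order d is generated by each of its φ(d) elements of order d, so the cyclic subgroups of order d number (#elements of order d)/φ(d).
Cyclic subgroups by order — order 1: 1; order 2: 3; order 4: 6.
Total: 10.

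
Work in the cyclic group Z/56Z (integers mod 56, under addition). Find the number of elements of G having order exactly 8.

4

In a cyclic group of order 56, the number of elements of order d (for d | 56) is φ(d).
φ(8) = 4.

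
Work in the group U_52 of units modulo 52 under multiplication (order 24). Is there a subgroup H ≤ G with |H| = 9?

9 does not divide |G| = 24, so by Lagrange no subgroup of order 9 exists.

No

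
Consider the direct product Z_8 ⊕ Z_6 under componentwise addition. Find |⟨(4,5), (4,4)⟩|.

|⟨(4,5)⟩| = 6 and |⟨(4,4)⟩| = 6, so |H| is a multiple of lcm(6, 6) = 6 and divides |G| = 48.
Closing under the operation: H = {(0,0), (0,1), (0,2), (0,3), (0,4), (0,5), (4,0), (4,1), (4,2), (4,3), (4,4), (4,5)}, so |H| = 12.

12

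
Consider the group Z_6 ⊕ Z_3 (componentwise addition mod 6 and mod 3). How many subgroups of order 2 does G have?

1

|G| = 18 and 2 | 18, so subgroups of order 2 are possible by Lagrange.
The subgroups of order 2 are: {(0,0), (3,0)}.
So G has 1 subgroup of order 2.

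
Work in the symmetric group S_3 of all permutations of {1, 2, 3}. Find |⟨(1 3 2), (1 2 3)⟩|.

|⟨(1 3 2)⟩| = 3 and |⟨(1 2 3)⟩| = 3, so |H| is a multiple of lcm(3, 3) = 3 and divides |G| = 6.
Closing under the operation: H = {e, (1 2 3), (1 3 2)}, so |H| = 3.

3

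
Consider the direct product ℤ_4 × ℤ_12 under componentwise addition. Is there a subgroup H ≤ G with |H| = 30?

No

30 does not divide |G| = 48, so by Lagrange no subgroup of order 30 exists.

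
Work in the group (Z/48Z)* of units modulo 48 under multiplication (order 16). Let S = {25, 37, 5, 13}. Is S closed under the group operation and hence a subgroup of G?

No

The identity 1 ∉ S, so S is not a subgroup.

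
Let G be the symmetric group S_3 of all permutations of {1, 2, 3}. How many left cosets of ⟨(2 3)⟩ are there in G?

|⟨(2 3)⟩| = 2 and |G| = 6.
By Lagrange, [G : H] = |G|/|H| = 6/2 = 3.

3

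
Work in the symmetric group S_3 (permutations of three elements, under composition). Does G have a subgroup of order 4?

No

4 does not divide |G| = 6, so by Lagrange no subgroup of order 4 exists.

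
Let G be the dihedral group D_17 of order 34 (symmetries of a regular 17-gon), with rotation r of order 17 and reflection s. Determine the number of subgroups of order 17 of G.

1

|G| = 34 and 17 | 34, so subgroups of order 17 are possible by Lagrange.
The subgroups of order 17 are: {e, r, r^2, r^3, r^4, r^5, r^6, r^7, r^8, r^9, r^10, r^11, r^12, r^13, r^14, r^15, r^16}.
So G has 1 subgroup of order 17.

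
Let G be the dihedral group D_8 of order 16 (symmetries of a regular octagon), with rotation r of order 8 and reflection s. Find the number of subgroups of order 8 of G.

3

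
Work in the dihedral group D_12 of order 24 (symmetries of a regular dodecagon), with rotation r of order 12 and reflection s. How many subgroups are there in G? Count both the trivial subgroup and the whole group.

|G| = 24, so by Lagrange every subgroup order divides 24. Divisors: 1, 2, 3, 4, 6, 8, 12, 24.
Subgroups by order — order 1: 1; order 2: 13; order 3: 1; order 4: 7; order 6: 5; order 8: 3; order 12: 3; order 24: 1.
Total: 1 + 13 + 1 + 7 + 5 + 3 + 3 + 1 = 34.

34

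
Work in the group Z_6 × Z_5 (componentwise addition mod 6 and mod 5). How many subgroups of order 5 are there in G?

1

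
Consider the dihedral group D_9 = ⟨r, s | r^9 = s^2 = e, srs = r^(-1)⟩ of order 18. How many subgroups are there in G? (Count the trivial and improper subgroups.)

16

|G| = 18, so by Lagrange every subgroup order divides 18. Divisors: 1, 2, 3, 6, 9, 18.
Subgroups by order — order 1: 1; order 2: 9; order 3: 1; order 6: 3; order 9: 1; order 18: 1.
Total: 1 + 9 + 1 + 3 + 1 + 1 = 16.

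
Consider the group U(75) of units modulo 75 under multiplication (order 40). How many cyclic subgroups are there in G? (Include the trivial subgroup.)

12

A cyclic subgroup of order d is generated by each of its φ(d) elements of order d, so the cyclic subgroups of order d number (#elements of order d)/φ(d).
Cyclic subgroups by order — order 1: 1; order 2: 3; order 4: 2; order 5: 1; order 10: 3; order 20: 2.
Total: 12.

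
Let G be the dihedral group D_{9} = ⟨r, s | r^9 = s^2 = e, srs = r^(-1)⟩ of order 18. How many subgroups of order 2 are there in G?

|G| = 18 and 2 | 18, so subgroups of order 2 are possible by Lagrange.
The subgroups of order 2 are: {e, r^2s}; {e, r^3s}; {e, r^4s}; {e, r^5s}; … (9 in all).
So G has 9 subgroups of order 2.

9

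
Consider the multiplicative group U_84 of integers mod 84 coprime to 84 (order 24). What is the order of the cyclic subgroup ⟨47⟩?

Compute successive powers of 47 mod 84: 47, 25, 83, 37, 59, 1; 47^6 ≡ 1 (mod 84).
So |⟨47⟩| = 6.

6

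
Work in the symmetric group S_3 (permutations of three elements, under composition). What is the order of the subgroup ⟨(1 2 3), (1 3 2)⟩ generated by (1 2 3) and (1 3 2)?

|⟨(1 2 3)⟩| = 3 and |⟨(1 3 2)⟩| = 3, so |H| is a multiple of lcm(3, 3) = 3 and divides |G| = 6.
Closing under the operation: H = {e, (1 2 3), (1 3 2)}, so |H| = 3.

3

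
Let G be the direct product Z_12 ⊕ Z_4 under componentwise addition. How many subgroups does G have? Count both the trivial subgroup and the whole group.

30

|G| = 48, so by Lagrange every subgroup order divides 48. Divisors: 1, 2, 3, 4, 6, 8, 12, 16, 24, 48.
Subgroups by order — order 1: 1; order 2: 3; order 3: 1; order 4: 7; order 6: 3; order 8: 3; order 12: 7; order 16: 1; order 24: 3; order 48: 1.
Total: 1 + 3 + 1 + 7 + 3 + 3 + 7 + 1 + 3 + 1 = 30.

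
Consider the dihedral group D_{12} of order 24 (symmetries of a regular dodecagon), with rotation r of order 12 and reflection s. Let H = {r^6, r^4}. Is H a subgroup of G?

No

The identity e ∉ H, so H is not a subgroup.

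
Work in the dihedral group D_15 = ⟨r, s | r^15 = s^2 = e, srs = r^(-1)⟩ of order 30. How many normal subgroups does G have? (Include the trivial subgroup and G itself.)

G has 28 subgroups. Checking conjugation-invariance by order — order 1: 1/1 normal; order 2: 0/15 normal; order 3: 1/1 normal; order 5: 1/1 normal; order 6: 0/5 normal; order 10: 0/3 normal; order 15: 1/1 normal; order 30: 1/1 normal.
Total normal subgroups: 5.

5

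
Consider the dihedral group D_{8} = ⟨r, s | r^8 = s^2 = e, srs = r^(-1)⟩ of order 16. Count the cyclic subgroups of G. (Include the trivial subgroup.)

12

Group the elements of G by the cyclic subgroup they generate; each cyclic subgroup of order d accounts for φ(d) elements.
Cyclic subgroups by order — order 1: 1; order 2: 9; order 4: 1; order 8: 1.
Total: 12.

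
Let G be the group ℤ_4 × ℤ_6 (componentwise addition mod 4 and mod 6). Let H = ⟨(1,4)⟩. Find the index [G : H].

2

|⟨(1,4)⟩| = 12 and |G| = 24.
By Lagrange, [G : H] = |G|/|H| = 24/12 = 2.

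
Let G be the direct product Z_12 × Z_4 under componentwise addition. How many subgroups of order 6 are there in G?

3

|G| = 48 and 6 | 48, so subgroups of order 6 are possible by Lagrange.
The subgroups of order 6 are: {(0,0), (0,2), (4,0), (4,2), (8,0), (8,2)}; {(0,0), (2,0), (4,0), (6,0), (8,0), (10,0)}; {(0,0), (2,2), (4,0), (6,2), (8,0), (10,2)}.
So G has 3 subgroups of order 6.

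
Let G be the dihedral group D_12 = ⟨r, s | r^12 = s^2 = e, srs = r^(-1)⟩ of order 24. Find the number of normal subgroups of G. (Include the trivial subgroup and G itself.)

9

G has 34 subgroups. Checking conjugation-invariance by order — order 1: 1/1 normal; order 2: 1/13 normal; order 3: 1/1 normal; order 4: 1/7 normal; order 6: 1/5 normal; order 8: 0/3 normal; order 12: 3/3 normal; order 24: 1/1 normal.
Total normal subgroups: 9.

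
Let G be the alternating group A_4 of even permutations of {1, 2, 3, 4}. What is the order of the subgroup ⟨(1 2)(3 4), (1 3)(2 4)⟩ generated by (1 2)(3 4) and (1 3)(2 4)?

4

|⟨(1 2)(3 4)⟩| = 2 and |⟨(1 3)(2 4)⟩| = 2, so |H| is a multiple of lcm(2, 2) = 2 and divides |G| = 12.
Closing under the operation: H = {e, (1 2)(3 4), (1 3)(2 4), (1 4)(2 3)}, so |H| = 4.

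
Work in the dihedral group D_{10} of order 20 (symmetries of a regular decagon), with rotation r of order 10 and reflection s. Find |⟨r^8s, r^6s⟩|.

10

|⟨r^8s⟩| = 2 and |⟨r^6s⟩| = 2, so |H| is a multiple of lcm(2, 2) = 2 and divides |G| = 20.
Closing under the operation: H = {e, r^2, r^4, r^6, r^8, s, r^2s, r^4s, r^6s, r^8s}, so |H| = 10.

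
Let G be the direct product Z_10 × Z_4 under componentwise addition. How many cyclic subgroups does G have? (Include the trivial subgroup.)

Each element a generates a cyclic subgroup ⟨a⟩; distinct elements may generate the same one (a cyclic group of order d has φ(d) generators).
Cyclic subgroups by order — order 1: 1; order 2: 3; order 4: 2; order 5: 1; order 10: 3; order 20: 2.
Total: 12.

12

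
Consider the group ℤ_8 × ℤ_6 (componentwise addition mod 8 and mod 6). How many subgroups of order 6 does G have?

|G| = 48 and 6 | 48, so subgroups of order 6 are possible by Lagrange.
The subgroups of order 6 are: {(0,0), (0,1), (0,2), (0,3), (0,4), (0,5)}; {(0,0), (0,2), (0,4), (4,0), (4,2), (4,4)}; {(0,0), (0,2), (0,4), (4,1), (4,3), (4,5)}.
So G has 3 subgroups of order 6.

3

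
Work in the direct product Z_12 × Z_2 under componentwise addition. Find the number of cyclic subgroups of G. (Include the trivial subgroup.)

A cyclic subgroup of order d is generated by each of its φ(d) elements of order d, so the cyclic subgroups of order d number (#elements of order d)/φ(d).
Cyclic subgroups by order — order 1: 1; order 2: 3; order 3: 1; order 4: 2; order 6: 3; order 12: 2.
Total: 12.

12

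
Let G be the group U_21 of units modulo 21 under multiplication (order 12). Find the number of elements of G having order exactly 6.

6

The elements of order 6 are: 2, 5, 10, 11, 17, 19.
That's 6.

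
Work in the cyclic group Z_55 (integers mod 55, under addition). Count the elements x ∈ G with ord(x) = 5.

In a cyclic group of order 55, the number of elements of order d (for d | 55) is φ(d).
φ(5) = 4.

4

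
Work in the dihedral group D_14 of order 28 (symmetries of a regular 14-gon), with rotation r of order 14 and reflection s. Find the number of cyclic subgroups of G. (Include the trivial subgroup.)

18

A cyclic subgroup of order d is generated by each of its φ(d) elements of order d, so the cyclic subgroups of order d number (#elements of order d)/φ(d).
Cyclic subgroups by order — order 1: 1; order 2: 15; order 7: 1; order 14: 1.
Total: 18.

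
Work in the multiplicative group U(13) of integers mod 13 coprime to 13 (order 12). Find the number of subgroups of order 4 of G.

|G| = 12 and 4 | 12, so subgroups of order 4 are possible by Lagrange.
The subgroups of order 4 are: {1, 5, 8, 12}.
So G has 1 subgroup of order 4.

1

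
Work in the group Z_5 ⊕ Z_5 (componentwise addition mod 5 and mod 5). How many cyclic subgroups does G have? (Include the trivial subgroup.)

Each element a generates a cyclic subgroup ⟨a⟩; distinct elements may generate the same one (a cyclic group of order d has φ(d) generators).
Cyclic subgroups by order — order 1: 1; order 5: 6.
Total: 7.

7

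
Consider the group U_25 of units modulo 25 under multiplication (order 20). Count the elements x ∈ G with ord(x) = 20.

The elements of order 20 are: 2, 3, 8, 12, 13, 17, 22, 23.
That's 8.

8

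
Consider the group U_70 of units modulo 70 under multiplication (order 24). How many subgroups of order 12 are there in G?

|G| = 24 and 12 | 24, so subgroups of order 12 are possible by Lagrange.
The subgroups of order 12 are: {1, 3, 9, 11, 13, 17, 27, 29, 33, 39, 47, 51}; {1, 9, 11, 19, 29, 31, 39, 41, 51, 59, 61, 69}; {1, 9, 11, 23, 29, 37, 39, 43, 51, 53, 57, 67}.
So G has 3 subgroups of order 12.

3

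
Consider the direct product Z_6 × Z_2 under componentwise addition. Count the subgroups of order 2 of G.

3

|G| = 12 and 2 | 12, so subgroups of order 2 are possible by Lagrange.
The subgroups of order 2 are: {(0,0), (0,1)}; {(0,0), (3,0)}; {(0,0), (3,1)}.
So G has 3 subgroups of order 2.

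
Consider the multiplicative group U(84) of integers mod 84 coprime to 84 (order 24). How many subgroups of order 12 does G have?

7

|G| = 24 and 12 | 24, so subgroups of order 12 are possible by Lagrange.
The subgroups of order 12 are: {1, 11, 13, 23, 25, 37, 47, 59, 61, 71, 73, 83}; {1, 5, 11, 17, 19, 23, 25, 31, 37, 41, 55, 71}; {1, 11, 23, 25, 29, 37, 43, 53, 65, 67, 71, 79}; {1, 5, 13, 17, 25, 29, 37, 41, 53, 61, 65, 73}; … (7 in all).
So G has 7 subgroups of order 12.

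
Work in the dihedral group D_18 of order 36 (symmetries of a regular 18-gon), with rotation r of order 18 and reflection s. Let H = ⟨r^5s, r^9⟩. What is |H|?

4

|⟨r^5s⟩| = 2 and |⟨r^9⟩| = 2, so |H| is a multiple of lcm(2, 2) = 2 and divides |G| = 36.
Closing under the operation: H = {e, r^9, r^5s, r^14s}, so |H| = 4.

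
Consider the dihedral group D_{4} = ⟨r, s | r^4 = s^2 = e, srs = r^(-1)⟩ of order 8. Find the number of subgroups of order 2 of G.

5

|G| = 8 and 2 | 8, so subgroups of order 2 are possible by Lagrange.
The subgroups of order 2 are: {e, r^2}; {e, r^2s}; {e, r^3s}; {e, rs}; … (5 in all).
So G has 5 subgroups of order 2.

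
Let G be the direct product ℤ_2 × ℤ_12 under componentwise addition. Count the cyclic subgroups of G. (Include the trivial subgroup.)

A cyclic subgroup of order d is generated by each of its φ(d) elements of order d, so the cyclic subgroups of order d number (#elements of order d)/φ(d).
Cyclic subgroups by order — order 1: 1; order 2: 3; order 3: 1; order 4: 2; order 6: 3; order 12: 2.
Total: 12.

12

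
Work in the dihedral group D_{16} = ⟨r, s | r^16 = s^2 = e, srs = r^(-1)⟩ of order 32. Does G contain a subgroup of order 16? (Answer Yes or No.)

16 | 32. A subgroup of order 16 is {e, r, r^2, r^3, r^4, r^5, r^6, r^7, r^8, r^9, r^10, r^11, r^12, r^13, r^14, r^15}.

Yes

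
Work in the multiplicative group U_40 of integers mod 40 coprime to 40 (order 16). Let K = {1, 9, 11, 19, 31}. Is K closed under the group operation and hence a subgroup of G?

No

|K| = 5 does not divide |G| = 16, so by Lagrange K is not a subgroup.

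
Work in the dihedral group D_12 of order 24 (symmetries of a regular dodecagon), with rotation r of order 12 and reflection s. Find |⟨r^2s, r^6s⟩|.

|⟨r^2s⟩| = 2 and |⟨r^6s⟩| = 2, so |H| is a multiple of lcm(2, 2) = 2 and divides |G| = 24.
Closing under the operation: H = {e, r^4, r^8, r^2s, r^6s, r^10s}, so |H| = 6.

6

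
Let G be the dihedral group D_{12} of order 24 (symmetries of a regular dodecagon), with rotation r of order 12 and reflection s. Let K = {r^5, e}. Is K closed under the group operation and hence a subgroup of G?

No

r^5 ∈ K but its inverse r^7 ∉ K, so K is not a subgroup.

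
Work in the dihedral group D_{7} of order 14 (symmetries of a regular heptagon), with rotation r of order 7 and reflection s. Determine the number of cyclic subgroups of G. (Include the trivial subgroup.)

9

Each element a generates a cyclic subgroup ⟨a⟩; distinct elements may generate the same one (a cyclic group of order d has φ(d) generators).
Cyclic subgroups by order — order 1: 1; order 2: 7; order 7: 1.
Total: 9.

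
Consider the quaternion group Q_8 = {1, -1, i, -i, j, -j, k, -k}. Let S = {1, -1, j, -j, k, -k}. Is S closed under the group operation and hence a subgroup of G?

No

|S| = 6 does not divide |G| = 8, so by Lagrange S is not a subgroup.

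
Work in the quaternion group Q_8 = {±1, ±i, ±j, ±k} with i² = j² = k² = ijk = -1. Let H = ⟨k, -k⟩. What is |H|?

4

|⟨k⟩| = 4 and |⟨-k⟩| = 4, so |H| is a multiple of lcm(4, 4) = 4 and divides |G| = 8.
Closing under the operation: H = {1, -1, k, -k}, so |H| = 4.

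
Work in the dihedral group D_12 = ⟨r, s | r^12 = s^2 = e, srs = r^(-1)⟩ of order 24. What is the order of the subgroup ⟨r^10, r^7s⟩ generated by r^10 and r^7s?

|⟨r^10⟩| = 6 and |⟨r^7s⟩| = 2, so |H| is a multiple of lcm(6, 2) = 6 and divides |G| = 24.
Closing under the operation: H = {e, r^2, r^4, r^6, r^8, r^10, rs, r^3s, r^5s, r^7s, r^9s, r^11s}, so |H| = 12.

12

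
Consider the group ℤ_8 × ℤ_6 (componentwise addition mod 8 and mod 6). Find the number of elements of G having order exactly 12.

8

An element (a,b) has order lcm(ord(a), ord(b)); count pairs with lcm equal to 12.
Enumerating gives 8 such elements.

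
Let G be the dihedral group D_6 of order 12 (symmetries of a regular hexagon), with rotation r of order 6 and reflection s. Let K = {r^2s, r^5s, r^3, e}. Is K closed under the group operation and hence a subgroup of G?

|K| = 4 divides |G| = 12, consistent with Lagrange.
K contains the identity, every element's inverse is in K, and K is closed under ·: it is a subgroup.

Yes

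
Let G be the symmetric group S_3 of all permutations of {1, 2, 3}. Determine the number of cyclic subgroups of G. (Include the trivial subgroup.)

A cyclic subgroup of order d is generated by each of its φ(d) elements of order d, so the cyclic subgroups of order d number (#elements of order d)/φ(d).
Cyclic subgroups by order — order 1: 1; order 2: 3; order 3: 1.
Total: 5.

5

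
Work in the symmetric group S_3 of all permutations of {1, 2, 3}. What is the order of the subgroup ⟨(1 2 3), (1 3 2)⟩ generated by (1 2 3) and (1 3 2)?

3

|⟨(1 2 3)⟩| = 3 and |⟨(1 3 2)⟩| = 3, so |H| is a multiple of lcm(3, 3) = 3 and divides |G| = 6.
Closing under the operation: H = {e, (1 2 3), (1 3 2)}, so |H| = 3.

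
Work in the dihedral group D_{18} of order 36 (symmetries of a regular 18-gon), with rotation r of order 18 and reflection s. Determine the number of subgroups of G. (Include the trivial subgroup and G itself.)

|G| = 36, so by Lagrange every subgroup order divides 36. Divisors: 1, 2, 3, 4, 6, 9, 12, 18, 36.
Subgroups by order — order 1: 1; order 2: 19; order 3: 1; order 4: 9; order 6: 7; order 9: 1; order 12: 3; order 18: 3; order 36: 1.
Total: 1 + 19 + 1 + 9 + 7 + 1 + 3 + 3 + 1 = 45.

45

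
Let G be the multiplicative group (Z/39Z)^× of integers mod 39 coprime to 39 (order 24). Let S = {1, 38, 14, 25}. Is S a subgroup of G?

Yes

|S| = 4 divides |G| = 24, consistent with Lagrange.
S contains the identity, every element's inverse is in S, and S is closed under ·: it is a subgroup.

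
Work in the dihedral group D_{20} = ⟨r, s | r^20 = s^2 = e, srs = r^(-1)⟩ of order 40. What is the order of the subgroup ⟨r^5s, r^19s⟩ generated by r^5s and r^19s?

|⟨r^5s⟩| = 2 and |⟨r^19s⟩| = 2, so |H| is a multiple of lcm(2, 2) = 2 and divides |G| = 40.
Closing under the operation: H = {e, r^2, r^4, r^6, r^8, r^10, r^12, r^14, r^16, r^18, rs, r^3s, r^5s, r^7s, r^9s, r^11s, r^13s, r^15s, r^17s, r^19s}, so |H| = 20.

20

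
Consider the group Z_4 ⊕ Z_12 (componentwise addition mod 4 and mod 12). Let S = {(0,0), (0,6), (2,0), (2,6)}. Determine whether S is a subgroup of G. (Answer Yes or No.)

|S| = 4 divides |G| = 48, consistent with Lagrange.
S contains the identity, every element's inverse is in S, and S is closed under +: it is a subgroup.

Yes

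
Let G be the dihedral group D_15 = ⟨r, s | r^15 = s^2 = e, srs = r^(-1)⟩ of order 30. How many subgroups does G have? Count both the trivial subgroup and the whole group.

|G| = 30, so by Lagrange every subgroup order divides 30. Divisors: 1, 2, 3, 5, 6, 10, 15, 30.
Subgroups by order — order 1: 1; order 2: 15; order 3: 1; order 5: 1; order 6: 5; order 10: 3; order 15: 1; order 30: 1.
Total: 1 + 15 + 1 + 1 + 5 + 3 + 1 + 1 = 28.

28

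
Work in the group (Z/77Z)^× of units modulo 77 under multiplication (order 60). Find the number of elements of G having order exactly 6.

6

The elements of order 6 are: 10, 12, 32, 45, 54, 65.
That's 6.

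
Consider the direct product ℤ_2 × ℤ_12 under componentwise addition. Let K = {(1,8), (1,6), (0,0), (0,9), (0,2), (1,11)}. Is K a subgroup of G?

(0,2) ∈ K but its inverse (0,10) ∉ K, so K is not a subgroup.

No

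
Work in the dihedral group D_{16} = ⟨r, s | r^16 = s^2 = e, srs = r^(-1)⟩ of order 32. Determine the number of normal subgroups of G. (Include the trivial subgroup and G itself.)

8

G has 36 subgroups. Checking conjugation-invariance by order — order 1: 1/1 normal; order 2: 1/17 normal; order 4: 1/9 normal; order 8: 1/5 normal; order 16: 3/3 normal; order 32: 1/1 normal.
Total normal subgroups: 8.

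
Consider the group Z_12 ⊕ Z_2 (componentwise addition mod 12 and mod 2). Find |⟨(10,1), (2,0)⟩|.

|⟨(10,1)⟩| = 6 and |⟨(2,0)⟩| = 6, so |H| is a multiple of lcm(6, 6) = 6 and divides |G| = 24.
Closing under the operation: H = {(0,0), (0,1), (2,0), (2,1), (4,0), (4,1), (6,0), (6,1), (8,0), (8,1), (10,0), (10,1)}, so |H| = 12.

12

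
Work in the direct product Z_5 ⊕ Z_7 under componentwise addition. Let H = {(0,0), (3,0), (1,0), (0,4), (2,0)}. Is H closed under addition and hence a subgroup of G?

(0,4) ∈ H but its inverse (0,3) ∉ H, so H is not a subgroup.

No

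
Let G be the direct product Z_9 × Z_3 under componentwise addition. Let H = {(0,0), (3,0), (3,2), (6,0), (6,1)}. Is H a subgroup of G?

No

|H| = 5 does not divide |G| = 27, so by Lagrange H is not a subgroup.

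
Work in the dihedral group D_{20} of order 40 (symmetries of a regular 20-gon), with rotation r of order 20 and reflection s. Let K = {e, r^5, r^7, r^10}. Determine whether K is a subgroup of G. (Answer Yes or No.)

No

r^7 ∈ K but its inverse r^13 ∉ K, so K is not a subgroup.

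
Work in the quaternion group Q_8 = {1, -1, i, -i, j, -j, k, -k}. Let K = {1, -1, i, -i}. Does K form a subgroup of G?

|K| = 4 divides |G| = 8, consistent with Lagrange.
K contains the identity, every element's inverse is in K, and K is closed under ·: it is a subgroup.
In fact K = ⟨-i⟩.

Yes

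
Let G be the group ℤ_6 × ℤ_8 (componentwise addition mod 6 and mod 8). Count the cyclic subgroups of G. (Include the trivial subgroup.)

A cyclic subgroup of order d is generated by each of its φ(d) elements of order d, so the cyclic subgroups of order d number (#elements of order d)/φ(d).
Cyclic subgroups by order — order 1: 1; order 2: 3; order 3: 1; order 4: 2; order 6: 3; order 8: 2; order 12: 2; order 24: 2.
Total: 16.

16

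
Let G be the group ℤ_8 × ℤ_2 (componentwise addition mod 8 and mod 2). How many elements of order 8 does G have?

8

An element (a,b) has order lcm(ord(a), ord(b)); count pairs with lcm equal to 8.
Enumerating gives 8 such elements.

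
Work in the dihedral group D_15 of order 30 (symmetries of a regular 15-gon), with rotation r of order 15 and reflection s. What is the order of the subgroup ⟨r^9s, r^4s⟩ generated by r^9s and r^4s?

6

|⟨r^9s⟩| = 2 and |⟨r^4s⟩| = 2, so |H| is a multiple of lcm(2, 2) = 2 and divides |G| = 30.
Closing under the operation: H = {e, r^5, r^10, r^4s, r^9s, r^14s}, so |H| = 6.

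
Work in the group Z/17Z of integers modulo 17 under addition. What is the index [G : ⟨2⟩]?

|⟨2⟩| = 17 and |G| = 17.
By Lagrange, [G : H] = |G|/|H| = 17/17 = 1.

1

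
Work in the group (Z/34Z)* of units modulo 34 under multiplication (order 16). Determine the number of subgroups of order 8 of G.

|G| = 16 and 8 | 16, so subgroups of order 8 are possible by Lagrange.
The subgroups of order 8 are: {1, 9, 13, 15, 19, 21, 25, 33}.
So G has 1 subgroup of order 8.

1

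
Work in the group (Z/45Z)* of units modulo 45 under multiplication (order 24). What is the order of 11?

6

Compute successive powers of 11 mod 45: 11, 31, 26, 16, 41, 1; 11^6 ≡ 1 (mod 45).
So |⟨11⟩| = 6.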